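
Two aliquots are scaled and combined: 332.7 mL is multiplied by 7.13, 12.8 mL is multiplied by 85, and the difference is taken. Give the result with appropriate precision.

332.7 × 7.13 = 2372.151 → 2.37 × 10^3 mL (3 s.f., last digit at the 10^1 place).
12.8 × 85 = 1088 → 1.1 × 10^3 mL (2 s.f., last digit at the 10^2 place).
Difference: 1284.151 mL; keep the coarser place, 10^2.
Result: 1.3 × 10^3 mL.

1.3 × 10^3 mL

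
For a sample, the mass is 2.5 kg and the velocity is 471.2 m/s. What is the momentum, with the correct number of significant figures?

momentum = 2.5 kg × 471.2 m/s = 1178 kg·m/s.
2.5 has 2 significant figures; 471.2 has 4.
Division/multiplication keeps the fewest: 2 significant figures.
Rounded: 1.2 × 10^3 kg·m/s.

1.2 × 10^3 kg·m/s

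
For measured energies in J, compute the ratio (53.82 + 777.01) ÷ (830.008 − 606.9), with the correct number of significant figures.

3.724

53.82 + 777.01 = 830.83, limited to 2 d.p. → 5 s.f.; 830.008 − 606.9 = 223.108, limited to 1 d.p. → 4 s.f.
Carrying full precision, 830.83 ÷ 223.108 = 3.72389156821…; keep min(5, 4) = 4 s.f.
Rounded to 4 significant figures: 3.724.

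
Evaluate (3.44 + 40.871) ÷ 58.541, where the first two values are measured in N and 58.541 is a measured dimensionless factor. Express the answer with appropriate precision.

0.7569 N

3.44 N + 40.871 N = 44.311 N; the sum is limited to 2 decimal places (4 s.f.).
Carrying full precision, 44.311 ÷ 58.541 = 0.756922498762… N; 58.541 has 5 s.f., so the result keeps min(4, 5) = 4 s.f.
Rounded to 4 significant figures: 0.7569 N.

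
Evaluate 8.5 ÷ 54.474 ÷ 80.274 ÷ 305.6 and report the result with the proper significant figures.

8.5 ÷ 54.474 ÷ 80.274 ÷ 305.6 = 0.00000636064862892…
Multiplication/division keeps the fewest significant figures: 8.5 → 2 s.f., 54.474 → 5 s.f., 80.274 → 5 s.f., 305.6 → 4 s.f.; limit is 2.
Rounded to 2 significant figures: 6.4 × 10⁻⁶.

6.4 × 10⁻⁶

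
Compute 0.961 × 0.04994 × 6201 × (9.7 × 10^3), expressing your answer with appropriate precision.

0.961 × 0.04994 × 6201 × (9.7 × 10^3) = 2886724.8533…
Multiplication/division keeps the fewest significant figures: 0.961 → 3 s.f., 0.04994 → 4 s.f., 6201 → 4 s.f., 9.7 × 10^3 → 2 s.f.; limit is 2.
Rounded to 2 significant figures: 2.9 × 10^6.

2.9 × 10^6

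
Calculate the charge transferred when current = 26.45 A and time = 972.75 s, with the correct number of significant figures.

charge transferred = 26.45 A × 972.75 s = 25729.2375 C.
26.45 has 4 significant figures; 972.75 has 5.
Division/multiplication keeps the fewest: 4 significant figures.
Rounded: 2.573 × 10⁴ C.

2.573 × 10⁴ C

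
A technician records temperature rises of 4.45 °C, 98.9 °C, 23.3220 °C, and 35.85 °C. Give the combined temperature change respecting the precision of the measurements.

4.45 °C + 98.9 °C + 23.3220 °C + 35.85 °C = 162.5220 °C.
Addition/subtraction keeps the fewest decimal places: 4.45 → 2 decimal places, 98.9 → 1 decimal place, 23.3220 → 4 decimal places, 35.85 → 2 decimal places; limit is 1.
Rounded to 1 decimal place: 1.625 × 10^2 °C.

1.625 × 10^2 °C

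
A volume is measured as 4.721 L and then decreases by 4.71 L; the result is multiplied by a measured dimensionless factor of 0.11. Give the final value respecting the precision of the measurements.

1 × 10⁻³ L

4.721 L − 4.71 L = 0.011 L; the difference is limited to 2 decimal places (1 s.f.).
Carrying full precision, 0.011 × 0.11 = 0.00121 L; 0.11 has 2 s.f., so the result keeps min(1, 2) = 1 s.f.
Rounded to 1 significant figure: 1 × 10⁻³ L.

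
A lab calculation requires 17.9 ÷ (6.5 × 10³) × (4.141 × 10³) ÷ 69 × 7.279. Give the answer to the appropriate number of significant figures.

17.9 ÷ (6.5 × 10³) × (4.141 × 10³) ÷ 69 × 7.279 = 1.20300528004…
Multiplication/division keeps the fewest significant figures: 17.9 → 3 s.f., 6.5 × 10³ → 2 s.f., 4.141 × 10³ → 4 s.f., 69 → 2 s.f., 7.279 → 4 s.f.; limit is 2.
Rounded to 2 significant figures: 1.2.

1.2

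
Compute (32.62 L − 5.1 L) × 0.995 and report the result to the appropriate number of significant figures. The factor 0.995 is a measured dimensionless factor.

32.62 L − 5.1 L = 27.52 L; the difference is limited to 1 decimal place (3 s.f.).
Carrying full precision, 27.52 × 0.995 = 27.3824 L; 0.995 has 3 s.f., so the result keeps min(3, 3) = 3 s.f.
Rounded to 3 significant figures: 27.4 L.

27.4 L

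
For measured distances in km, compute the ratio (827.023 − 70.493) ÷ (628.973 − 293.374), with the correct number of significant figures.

827.023 − 70.493 = 756.530, limited to 3 d.p. → 6 s.f.; 628.973 − 293.374 = 335.599, limited to 3 d.p. → 6 s.f.
Carrying full precision, 756.530 ÷ 335.599 = 2.25426774216…; keep min(6, 6) = 6 s.f.
Rounded to 6 significant figures: 2.25427.

2.25427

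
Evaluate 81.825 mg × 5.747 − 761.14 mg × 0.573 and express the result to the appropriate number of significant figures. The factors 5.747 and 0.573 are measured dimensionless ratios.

81.825 × 5.747 = 470.248275 → 470.2 mg (4 s.f., last digit at the 10^-1 place).
761.14 × 0.573 = 436.13322 → 436 mg (3 s.f., last digit at the 10^0 place).
Difference: 34.115055 mg; keep the coarser place, 10^0.
Result: 34 mg.

34 mg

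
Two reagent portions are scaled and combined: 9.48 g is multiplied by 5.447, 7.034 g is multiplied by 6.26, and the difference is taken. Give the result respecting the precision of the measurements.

7.6 g

9.48 × 5.447 = 51.63756 → 51.6 g (3 s.f., last digit at the 10^-1 place).
7.034 × 6.26 = 44.03284 → 44.0 g (3 s.f., last digit at the 10^-1 place).
Difference: 7.60472 g; keep the coarser place, 10^-1.
Result: 7.6 g.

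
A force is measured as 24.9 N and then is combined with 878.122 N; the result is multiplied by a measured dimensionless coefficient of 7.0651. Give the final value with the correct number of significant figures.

6380. N

24.9 N + 878.122 N = 903.022 N; the sum is limited to 1 decimal place (4 s.f.).
Carrying full precision, 903.022 × 7.0651 = 6379.9407322 N; 7.0651 has 5 s.f., so the result keeps min(4, 5) = 4 s.f.
Rounded to 4 significant figures: 6380. N.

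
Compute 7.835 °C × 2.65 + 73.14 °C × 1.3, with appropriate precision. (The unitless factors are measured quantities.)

7.835 × 2.65 = 20.76275 → 20.8 °C (3 s.f., last digit at the 10^-1 place).
73.14 × 1.3 = 95.082 → 95 °C (2 s.f., last digit at the 10^0 place).
Sum: 115.84475 °C; keep the coarser place, 10^0.
Result: 116 °C.

116 °C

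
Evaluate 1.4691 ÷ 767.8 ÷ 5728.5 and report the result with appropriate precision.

3.340 × 10⁻⁷

1.4691 ÷ 767.8 ÷ 5728.5 = 3.34012202734 × 10^-7…
Multiplication/division keeps the fewest significant figures: 1.4691 → 5 s.f., 767.8 → 4 s.f., 5728.5 → 5 s.f.; limit is 4.
Rounded to 4 significant figures: 3.340 × 10⁻⁷.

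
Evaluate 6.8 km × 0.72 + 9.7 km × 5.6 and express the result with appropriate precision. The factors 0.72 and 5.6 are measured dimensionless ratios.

59 km

6.8 × 0.72 = 4.896 → 4.9 km (2 s.f., last digit at the 10^-1 place).
9.7 × 5.6 = 54.32 → 54 km (2 s.f., last digit at the 10^0 place).
Sum: 59.216 km; keep the coarser place, 10^0.
Result: 59 km.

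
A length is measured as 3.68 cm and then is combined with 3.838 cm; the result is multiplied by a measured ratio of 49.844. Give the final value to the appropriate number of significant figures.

375 cm

3.68 cm + 3.838 cm = 7.518 cm; the sum is limited to 2 decimal places (3 s.f.).
Carrying full precision, 7.518 × 49.844 = 374.727192 cm; 49.844 has 5 s.f., so the result keeps min(3, 5) = 3 s.f.
Rounded to 3 significant figures: 375 cm.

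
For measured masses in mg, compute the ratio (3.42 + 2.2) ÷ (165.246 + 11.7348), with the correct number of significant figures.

0.032

3.42 + 2.2 = 5.62, limited to 1 d.p. → 2 s.f.; 165.246 + 11.7348 = 176.9808, limited to 3 d.p. → 6 s.f.
Carrying full precision, 5.62 ÷ 176.9808 = 0.031754857024…; keep min(2, 6) = 2 s.f.
Rounded to 2 significant figures: 0.032.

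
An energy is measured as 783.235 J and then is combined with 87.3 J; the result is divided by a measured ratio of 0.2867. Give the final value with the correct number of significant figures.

3036 J

783.235 J + 87.3 J = 870.535 J; the sum is limited to 1 decimal place (4 s.f.).
Carrying full precision, 870.535 ÷ 0.2867 = 3036.39693059… J; 0.2867 has 4 s.f., so the result keeps min(4, 4) = 4 s.f.
Rounded to 4 significant figures: 3036 J.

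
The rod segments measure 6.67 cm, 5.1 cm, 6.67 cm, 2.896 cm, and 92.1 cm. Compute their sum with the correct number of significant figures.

6.67 cm + 5.1 cm + 6.67 cm + 2.896 cm + 92.1 cm = 113.436 cm.
Addition/subtraction keeps the fewest decimal places: 6.67 → 2 decimal places, 5.1 → 1 decimal place, 6.67 → 2 decimal places, 2.896 → 3 decimal places, 92.1 → 1 decimal place; limit is 1.
Rounded to 1 decimal place: 113.4 cm.

113.4 cm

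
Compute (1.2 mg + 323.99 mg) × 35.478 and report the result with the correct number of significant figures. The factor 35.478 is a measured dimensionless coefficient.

1.2 mg + 323.99 mg = 325.19 mg; the sum is limited to 1 decimal place (4 s.f.).
Carrying full precision, 325.19 × 35.478 = 11537.09082 mg; 35.478 has 5 s.f., so the result keeps min(4, 5) = 4 s.f.
Rounded to 4 significant figures: 1.154 × 10^4 mg.

1.154 × 10^4 mg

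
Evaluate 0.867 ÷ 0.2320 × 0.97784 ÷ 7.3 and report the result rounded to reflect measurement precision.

0.50

0.867 ÷ 0.2320 × 0.97784 ÷ 7.3 = 0.500582947567…
Multiplication/division keeps the fewest significant figures: 0.867 → 3 s.f., 0.2320 → 4 s.f., 0.97784 → 5 s.f., 7.3 → 2 s.f.; limit is 2.
Rounded to 2 significant figures: 0.50.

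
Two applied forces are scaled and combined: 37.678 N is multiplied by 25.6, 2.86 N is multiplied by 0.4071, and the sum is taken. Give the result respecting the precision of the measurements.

37.678 × 25.6 = 964.5568 → 965 N (3 s.f., last digit at the 10^0 place).
2.86 × 0.4071 = 1.164306 → 1.16 N (3 s.f., last digit at the 10^-2 place).
Sum: 965.721106 N; keep the coarser place, 10^0.
Result: 966 N.

966 N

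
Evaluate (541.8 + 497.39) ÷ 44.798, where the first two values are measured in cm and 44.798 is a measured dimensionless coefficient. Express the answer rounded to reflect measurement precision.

23.197 cm

541.8 cm + 497.39 cm = 1039.19 cm; the sum is limited to 1 decimal place (5 s.f.).
Carrying full precision, 1039.19 ÷ 44.798 = 23.1972409483… cm; 44.798 has 5 s.f., so the result keeps min(5, 5) = 5 s.f.
Rounded to 5 significant figures: 23.197 cm.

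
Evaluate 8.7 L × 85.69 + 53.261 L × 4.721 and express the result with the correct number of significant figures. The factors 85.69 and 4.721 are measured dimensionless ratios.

1.00 × 10^3 L

8.7 × 85.69 = 745.503 → 7.5 × 10^2 L (2 s.f., last digit at the 10^1 place).
53.261 × 4.721 = 251.445181 → 251.4 L (4 s.f., last digit at the 10^-1 place).
Sum: 996.948181 L; keep the coarser place, 10^1.
Result: 1.00 × 10^3 L.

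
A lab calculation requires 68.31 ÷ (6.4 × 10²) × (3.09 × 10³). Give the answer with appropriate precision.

3.3 × 10²

68.31 ÷ (6.4 × 10²) × (3.09 × 10³) = 329.80921875
Multiplication/division keeps the fewest significant figures: 68.31 → 4 s.f., 6.4 × 10² → 2 s.f., 3.09 × 10³ → 3 s.f.; limit is 2.
Rounded to 2 significant figures: 3.3 × 10².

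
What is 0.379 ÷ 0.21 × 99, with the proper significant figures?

1.8 × 10^2

0.379 ÷ 0.21 × 99 = 178.671428571…
Multiplication/division keeps the fewest significant figures: 0.379 → 3 s.f., 0.21 → 2 s.f., 99 → 2 s.f.; limit is 2.
Rounded to 2 significant figures: 1.8 × 10^2.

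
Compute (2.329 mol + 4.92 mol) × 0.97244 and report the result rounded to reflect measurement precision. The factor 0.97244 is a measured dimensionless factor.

2.329 mol + 4.92 mol = 7.249 mol; the sum is limited to 2 decimal places (3 s.f.).
Carrying full precision, 7.249 × 0.97244 = 7.04921756 mol; 0.97244 has 5 s.f., so the result keeps min(3, 5) = 3 s.f.
Rounded to 3 significant figures: 7.05 mol.

7.05 mol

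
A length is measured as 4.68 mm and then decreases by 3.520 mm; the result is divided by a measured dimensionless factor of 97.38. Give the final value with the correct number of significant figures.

0.0119 mm

4.68 mm − 3.520 mm = 1.160 mm; the difference is limited to 2 decimal places (3 s.f.).
Carrying full precision, 1.160 ÷ 97.38 = 0.0119120969398… mm; 97.38 has 4 s.f., so the result keeps min(3, 4) = 3 s.f.
Rounded to 3 significant figures: 0.0119 mm.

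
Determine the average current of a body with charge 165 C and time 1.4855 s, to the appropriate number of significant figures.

111 A

average current = 165 C ÷ 1.4855 s = 111.073712555… A.
165 has 3 significant figures; 1.4855 has 5.
Division/multiplication keeps the fewest: 3 significant figures.
Rounded: 111 A.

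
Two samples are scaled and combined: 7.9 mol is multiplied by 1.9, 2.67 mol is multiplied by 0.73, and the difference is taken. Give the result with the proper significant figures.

13 mol

7.9 × 1.9 = 15.01 → 15 mol (2 s.f., last digit at the 10^0 place).
2.67 × 0.73 = 1.9491 → 1.9 mol (2 s.f., last digit at the 10^-1 place).
Difference: 13.0609 mol; keep the coarser place, 10^0.
Result: 13 mol.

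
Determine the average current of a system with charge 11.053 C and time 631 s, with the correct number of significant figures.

0.0175 A

average current = 11.053 C ÷ 631 s = 0.0175166402536… A.
11.053 has 5 significant figures; 631 has 3.
Division/multiplication keeps the fewest: 3 significant figures.
Rounded: 0.0175 A.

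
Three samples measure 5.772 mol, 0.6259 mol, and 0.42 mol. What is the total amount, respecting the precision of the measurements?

6.82 mol

5.772 mol + 0.6259 mol + 0.42 mol = 6.8179 mol.
Addition/subtraction keeps the fewest decimal places: 5.772 → 3 decimal places, 0.6259 → 4 decimal places, 0.42 → 2 decimal places; limit is 2.
Rounded to 2 decimal places: 6.82 mol.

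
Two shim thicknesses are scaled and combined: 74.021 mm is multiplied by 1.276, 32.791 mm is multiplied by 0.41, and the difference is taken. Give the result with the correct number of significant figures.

74.021 × 1.276 = 94.450796 → 94.45 mm (4 s.f., last digit at the 10^-2 place).
32.791 × 0.41 = 13.44431 → 13 mm (2 s.f., last digit at the 10^0 place).
Difference: 81.006486 mm; keep the coarser place, 10^0.
Result: 81 mm.

81 mm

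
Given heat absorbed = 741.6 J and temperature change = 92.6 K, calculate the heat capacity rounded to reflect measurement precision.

8.01 J/K

heat capacity = 741.6 J ÷ 92.6 K = 8.00863930886… J/K.
741.6 has 4 significant figures; 92.6 has 3.
Division/multiplication keeps the fewest: 3 significant figures.
Rounded: 8.01 J/K.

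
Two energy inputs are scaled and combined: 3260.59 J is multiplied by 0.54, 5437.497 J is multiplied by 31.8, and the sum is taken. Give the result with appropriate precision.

3260.59 × 0.54 = 1760.7186 → 1.8 × 10^3 J (2 s.f., last digit at the 10^2 place).
5437.497 × 31.8 = 172912.4046 → 1.73 × 10^5 J (3 s.f., last digit at the 10^3 place).
Sum: 174673.1232 J; keep the coarser place, 10^3.
Result: 1.75 × 10^5 J.

1.75 × 10^5 J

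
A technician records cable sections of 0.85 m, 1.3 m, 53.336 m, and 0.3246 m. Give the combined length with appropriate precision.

0.85 m + 1.3 m + 53.336 m + 0.3246 m = 55.8106 m.
Addition/subtraction keeps the fewest decimal places: 0.85 → 2 decimal places, 1.3 → 1 decimal place, 53.336 → 3 decimal places, 0.3246 → 4 decimal places; limit is 1.
Rounded to 1 decimal place: 55.8 m.

55.8 m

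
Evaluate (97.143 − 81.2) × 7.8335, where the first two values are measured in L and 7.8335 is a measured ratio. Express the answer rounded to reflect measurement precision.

125 L

97.143 L − 81.2 L = 15.943 L; the difference is limited to 1 decimal place (3 s.f.).
Carrying full precision, 15.943 × 7.8335 = 124.8894905 L; 7.8335 has 5 s.f., so the result keeps min(3, 5) = 3 s.f.
Rounded to 3 significant figures: 125 L.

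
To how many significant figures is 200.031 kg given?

6

200.031: zeros between nonzero digits are significant.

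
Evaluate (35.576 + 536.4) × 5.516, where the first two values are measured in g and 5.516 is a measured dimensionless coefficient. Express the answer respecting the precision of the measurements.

3155 g

35.576 g + 536.4 g = 571.976 g; the sum is limited to 1 decimal place (4 s.f.).
Carrying full precision, 571.976 × 5.516 = 3155.019616 g; 5.516 has 4 s.f., so the result keeps min(4, 4) = 4 s.f.
Rounded to 4 significant figures: 3155 g.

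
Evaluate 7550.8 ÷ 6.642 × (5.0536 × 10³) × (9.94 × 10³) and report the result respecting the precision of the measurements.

7550.8 ÷ 6.642 × (5.0536 × 10³) × (9.94 × 10³) = 5.7105947821 × 10^10…
Multiplication/division keeps the fewest significant figures: 7550.8 → 5 s.f., 6.642 → 4 s.f., 5.0536 × 10³ → 5 s.f., 9.94 × 10³ → 3 s.f.; limit is 3.
Rounded to 3 significant figures: 5.71 × 10¹⁰.

5.71 × 10¹⁰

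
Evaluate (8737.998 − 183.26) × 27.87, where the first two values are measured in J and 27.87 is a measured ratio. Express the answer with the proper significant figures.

2.384 × 10⁵ J

8737.998 J − 183.26 J = 8554.738 J; the difference is limited to 2 decimal places (6 s.f.).
Carrying full precision, 8554.738 × 27.87 = 238420.54806 J; 27.87 has 4 s.f., so the result keeps min(6, 4) = 4 s.f.
Rounded to 4 significant figures: 2.384 × 10⁵ J.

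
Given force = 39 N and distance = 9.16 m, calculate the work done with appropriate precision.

3.6 × 10² J

work done = 39 N × 9.16 m = 357.24 J.
39 has 2 significant figures; 9.16 has 3.
Division/multiplication keeps the fewest: 2 significant figures.
Rounded: 3.6 × 10² J.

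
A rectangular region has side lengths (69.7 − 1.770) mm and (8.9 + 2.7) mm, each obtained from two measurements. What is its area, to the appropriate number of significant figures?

788 mm²

69.7 − 1.770 = 67.930, limited to 1 d.p. → 3 s.f.; 8.9 + 2.7 = 11.6, limited to 1 d.p. → 3 s.f.
Carrying full precision, 67.930 × 11.6 = 787.988; keep min(3, 3) = 3 s.f.
Rounded to 3 significant figures: 788 mm².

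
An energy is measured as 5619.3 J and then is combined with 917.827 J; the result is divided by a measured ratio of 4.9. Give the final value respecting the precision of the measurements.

1.3 × 10³ J

5619.3 J + 917.827 J = 6537.127 J; the sum is limited to 1 decimal place (5 s.f.).
Carrying full precision, 6537.127 ÷ 4.9 = 1334.10755102… J; 4.9 has 2 s.f., so the result keeps min(5, 2) = 2 s.f.
Rounded to 2 significant figures: 1.3 × 10³ J.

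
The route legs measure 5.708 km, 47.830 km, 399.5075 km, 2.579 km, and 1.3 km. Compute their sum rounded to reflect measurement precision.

4.569 × 10^2 km

5.708 km + 47.830 km + 399.5075 km + 2.579 km + 1.3 km = 456.9245 km.
Addition/subtraction keeps the fewest decimal places: 5.708 → 3 decimal places, 47.830 → 3 decimal places, 399.5075 → 4 decimal places, 2.579 → 3 decimal places, 1.3 → 1 decimal place; limit is 1.
Rounded to 1 decimal place: 4.569 × 10^2 km.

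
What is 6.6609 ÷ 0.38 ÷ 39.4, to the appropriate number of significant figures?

6.6609 ÷ 0.38 ÷ 39.4 = 0.444890462196…
Multiplication/division keeps the fewest significant figures: 6.6609 → 5 s.f., 0.38 → 2 s.f., 39.4 → 3 s.f.; limit is 2.
Rounded to 2 significant figures: 0.44.

0.44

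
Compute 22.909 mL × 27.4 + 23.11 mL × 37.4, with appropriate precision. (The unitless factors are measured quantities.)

1492 mL

22.909 × 27.4 = 627.7066 → 628 mL (3 s.f., last digit at the 10^0 place).
23.11 × 37.4 = 864.314 → 864 mL (3 s.f., last digit at the 10^0 place).
Sum: 1492.0206 mL; keep the coarser place, 10^0.
Result: 1492 mL.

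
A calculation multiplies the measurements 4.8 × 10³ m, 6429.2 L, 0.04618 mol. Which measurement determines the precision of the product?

4.8 × 10³ m

4.8 × 10³ m → 2 s.f.; 6429.2 L → 5 s.f.; 0.04618 mol → 4 s.f.
The fewest is 2 significant figures, from 4.8 × 10³ m.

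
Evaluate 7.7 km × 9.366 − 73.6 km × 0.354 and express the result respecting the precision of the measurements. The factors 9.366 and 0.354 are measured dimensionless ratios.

7.7 × 9.366 = 72.1182 → 72 km (2 s.f., last digit at the 10^0 place).
73.6 × 0.354 = 26.0544 → 26.1 km (3 s.f., last digit at the 10^-1 place).
Difference: 46.0638 km; keep the coarser place, 10^0.
Result: 46 km.

46 km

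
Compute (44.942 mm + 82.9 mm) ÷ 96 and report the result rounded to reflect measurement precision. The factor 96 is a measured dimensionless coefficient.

1.3 mm

44.942 mm + 82.9 mm = 127.842 mm; the sum is limited to 1 decimal place (4 s.f.).
Carrying full precision, 127.842 ÷ 96 = 1.3316875 mm; 96 has 2 s.f., so the result keeps min(4, 2) = 2 s.f.
Rounded to 2 significant figures: 1.3 mm.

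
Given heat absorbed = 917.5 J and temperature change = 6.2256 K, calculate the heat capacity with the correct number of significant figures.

147.4 J/K

heat capacity = 917.5 J ÷ 6.2256 K = 147.37535338… J/K.
917.5 has 4 significant figures; 6.2256 has 5.
Division/multiplication keeps the fewest: 4 significant figures.
Rounded: 147.4 J/K.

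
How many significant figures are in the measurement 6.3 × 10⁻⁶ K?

6.3 × 10⁻⁶: in scientific notation every digit of the coefficient is significant.

2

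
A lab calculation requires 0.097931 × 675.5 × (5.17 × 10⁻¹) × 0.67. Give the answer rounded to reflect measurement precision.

23

0.097931 × 675.5 × (5.17 × 10⁻¹) × 0.67 = 22.9145265453…
Multiplication/division keeps the fewest significant figures: 0.097931 → 5 s.f., 675.5 → 4 s.f., 5.17 × 10⁻¹ → 3 s.f., 0.67 → 2 s.f.; limit is 2.
Rounded to 2 significant figures: 23.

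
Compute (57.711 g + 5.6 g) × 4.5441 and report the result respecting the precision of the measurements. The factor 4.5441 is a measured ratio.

288 g

57.711 g + 5.6 g = 63.311 g; the sum is limited to 1 decimal place (3 s.f.).
Carrying full precision, 63.311 × 4.5441 = 287.6915151 g; 4.5441 has 5 s.f., so the result keeps min(3, 5) = 3 s.f.
Rounded to 3 significant figures: 288 g.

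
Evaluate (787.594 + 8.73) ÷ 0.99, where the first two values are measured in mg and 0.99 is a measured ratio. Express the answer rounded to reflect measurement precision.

787.594 mg + 8.73 mg = 796.324 mg; the sum is limited to 2 decimal places (5 s.f.).
Carrying full precision, 796.324 ÷ 0.99 = 804.367676768… mg; 0.99 has 2 s.f., so the result keeps min(5, 2) = 2 s.f.
Rounded to 2 significant figures: 8.0 × 10^2 mg.

8.0 × 10^2 mg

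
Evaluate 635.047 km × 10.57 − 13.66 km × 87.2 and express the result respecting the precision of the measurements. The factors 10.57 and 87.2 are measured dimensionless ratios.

635.047 × 10.57 = 6712.44679 → 6712 km (4 s.f., last digit at the 10^0 place).
13.66 × 87.2 = 1191.152 → 1.19 × 10^3 km (3 s.f., last digit at the 10^1 place).
Difference: 5521.29479 km; keep the coarser place, 10^1.
Result: 5.52 × 10^3 km.

5.52 × 10^3 km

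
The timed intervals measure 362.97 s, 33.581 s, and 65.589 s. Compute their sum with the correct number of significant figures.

362.97 s + 33.581 s + 65.589 s = 462.140 s.
Addition/subtraction keeps the fewest decimal places: 362.97 → 2 decimal places, 33.581 → 3 decimal places, 65.589 → 3 decimal places; limit is 2.
Rounded to 2 decimal places: 462.14 s.

462.14 s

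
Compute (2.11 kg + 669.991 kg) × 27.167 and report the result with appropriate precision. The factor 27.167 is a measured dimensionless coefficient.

18259 kg

2.11 kg + 669.991 kg = 672.101 kg; the sum is limited to 2 decimal places (5 s.f.).
Carrying full precision, 672.101 × 27.167 = 18258.967867 kg; 27.167 has 5 s.f., so the result keeps min(5, 5) = 5 s.f.
Rounded to 5 significant figures: 18259 kg.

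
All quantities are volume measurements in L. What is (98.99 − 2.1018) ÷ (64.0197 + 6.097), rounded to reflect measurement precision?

1.382

98.99 − 2.1018 = 96.8882, limited to 2 d.p. → 4 s.f.; 64.0197 + 6.097 = 70.1167, limited to 3 d.p. → 5 s.f.
Carrying full precision, 96.8882 ÷ 70.1167 = 1.38181346241…; keep min(4, 5) = 4 s.f.
Rounded to 4 significant figures: 1.382.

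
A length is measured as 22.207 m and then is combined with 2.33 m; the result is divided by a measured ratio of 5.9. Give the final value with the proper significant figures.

22.207 m + 2.33 m = 24.537 m; the sum is limited to 2 decimal places (4 s.f.).
Carrying full precision, 24.537 ÷ 5.9 = 4.15881355932… m; 5.9 has 2 s.f., so the result keeps min(4, 2) = 2 s.f.
Rounded to 2 significant figures: 4.2 m.

4.2 m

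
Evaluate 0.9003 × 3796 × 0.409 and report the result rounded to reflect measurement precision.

1.40 × 10³

0.9003 × 3796 × 0.409 = 1397.7733692
Multiplication/division keeps the fewest significant figures: 0.9003 → 4 s.f., 3796 → 4 s.f., 0.409 → 3 s.f.; limit is 3.
Rounded to 3 significant figures: 1.40 × 10³.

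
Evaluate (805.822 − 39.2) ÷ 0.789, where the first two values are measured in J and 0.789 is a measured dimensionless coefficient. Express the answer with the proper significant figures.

972 J

805.822 J − 39.2 J = 766.622 J; the difference is limited to 1 decimal place (4 s.f.).
Carrying full precision, 766.622 ÷ 0.789 = 971.637515843… J; 0.789 has 3 s.f., so the result keeps min(4, 3) = 3 s.f.
Rounded to 3 significant figures: 972 J.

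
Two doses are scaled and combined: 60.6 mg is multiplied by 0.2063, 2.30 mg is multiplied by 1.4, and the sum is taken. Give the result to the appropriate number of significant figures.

60.6 × 0.2063 = 12.50178 → 12.5 mg (3 s.f., last digit at the 10^-1 place).
2.30 × 1.4 = 3.22 → 3.2 mg (2 s.f., last digit at the 10^-1 place).
Sum: 15.72178 mg; keep the coarser place, 10^-1.
Result: 15.7 mg.

15.7 mg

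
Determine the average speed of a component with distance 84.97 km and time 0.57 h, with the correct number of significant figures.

average speed = 84.97 km ÷ 0.57 h = 149.070175439… km/h.
84.97 has 4 significant figures; 0.57 has 2.
Division/multiplication keeps the fewest: 2 significant figures.
Rounded: 1.5 × 10^2 km/h.

1.5 × 10^2 km/h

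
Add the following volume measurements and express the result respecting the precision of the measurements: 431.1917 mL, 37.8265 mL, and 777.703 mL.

431.1917 mL + 37.8265 mL + 777.703 mL = 1246.7212 mL.
Addition/subtraction keeps the fewest decimal places: 431.1917 → 4 decimal places, 37.8265 → 4 decimal places, 777.703 → 3 decimal places; limit is 3.
Rounded to 3 decimal places: 1246.721 mL.

1246.721 mL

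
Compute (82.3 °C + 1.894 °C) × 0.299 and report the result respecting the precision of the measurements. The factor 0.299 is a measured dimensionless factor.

82.3 °C + 1.894 °C = 84.194 °C; the sum is limited to 1 decimal place (3 s.f.).
Carrying full precision, 84.194 × 0.299 = 25.174006 °C; 0.299 has 3 s.f., so the result keeps min(3, 3) = 3 s.f.
Rounded to 3 significant figures: 25.2 °C.

25.2 °C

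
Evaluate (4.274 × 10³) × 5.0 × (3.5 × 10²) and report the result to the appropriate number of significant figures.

7.5 × 10⁶

(4.274 × 10³) × 5.0 × (3.5 × 10²) = 7479500
Multiplication/division keeps the fewest significant figures: 4.274 × 10³ → 4 s.f., 5.0 → 2 s.f., 3.5 × 10² → 2 s.f.; limit is 2.
Rounded to 2 significant figures: 7.5 × 10⁶.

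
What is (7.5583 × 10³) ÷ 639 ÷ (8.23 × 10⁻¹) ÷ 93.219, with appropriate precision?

0.154

(7.5583 × 10³) ÷ 639 ÷ (8.23 × 10⁻¹) ÷ 93.219 = 0.154176787611…
Multiplication/division keeps the fewest significant figures: 7.5583 × 10³ → 5 s.f., 639 → 3 s.f., 8.23 × 10⁻¹ → 3 s.f., 93.219 → 5 s.f.; limit is 3.
Rounded to 3 significant figures: 0.154.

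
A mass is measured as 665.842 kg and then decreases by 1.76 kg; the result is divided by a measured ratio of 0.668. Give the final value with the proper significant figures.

994 kg

665.842 kg − 1.76 kg = 664.082 kg; the difference is limited to 2 decimal places (5 s.f.).
Carrying full precision, 664.082 ÷ 0.668 = 994.134730539… kg; 0.668 has 3 s.f., so the result keeps min(5, 3) = 3 s.f.
Rounded to 3 significant figures: 994 kg.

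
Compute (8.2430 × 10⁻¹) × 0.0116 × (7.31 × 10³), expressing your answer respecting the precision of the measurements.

(8.2430 × 10⁻¹) × 0.0116 × (7.31 × 10³) = 69.8973428
Multiplication/division keeps the fewest significant figures: 8.2430 × 10⁻¹ → 5 s.f., 0.0116 → 3 s.f., 7.31 × 10³ → 3 s.f.; limit is 3.
Rounded to 3 significant figures: 69.9.

69.9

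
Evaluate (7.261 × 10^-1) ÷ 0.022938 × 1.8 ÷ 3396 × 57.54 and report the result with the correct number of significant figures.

0.97

(7.261 × 10^-1) ÷ 0.022938 × 1.8 ÷ 3396 × 57.54 = 0.965418394708…
Multiplication/division keeps the fewest significant figures: 7.261 × 10^-1 → 4 s.f., 0.022938 → 5 s.f., 1.8 → 2 s.f., 3396 → 4 s.f., 57.54 → 4 s.f.; limit is 2.
Rounded to 2 significant figures: 0.97.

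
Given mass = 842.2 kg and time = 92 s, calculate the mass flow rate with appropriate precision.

mass flow rate = 842.2 kg ÷ 92 s = 9.15434782609… kg/s.
842.2 has 4 significant figures; 92 has 2.
Division/multiplication keeps the fewest: 2 significant figures.
Rounded: 9.2 kg/s.

9.2 kg/s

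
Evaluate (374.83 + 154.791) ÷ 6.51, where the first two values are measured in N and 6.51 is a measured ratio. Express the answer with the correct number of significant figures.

374.83 N + 154.791 N = 529.621 N; the sum is limited to 2 decimal places (5 s.f.).
Carrying full precision, 529.621 ÷ 6.51 = 81.3549923195… N; 6.51 has 3 s.f., so the result keeps min(5, 3) = 3 s.f.
Rounded to 3 significant figures: 81.4 N.

81.4 N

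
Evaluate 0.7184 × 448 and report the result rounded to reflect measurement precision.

0.7184 × 448 = 321.8432
Multiplication/division keeps the fewest significant figures: 0.7184 → 4 s.f., 448 → 3 s.f.; limit is 3.
Rounded to 3 significant figures: 322.

322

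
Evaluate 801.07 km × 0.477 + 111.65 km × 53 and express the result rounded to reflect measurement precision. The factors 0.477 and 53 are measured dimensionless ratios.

6.3 × 10^3 km

801.07 × 0.477 = 382.11039 → 382 km (3 s.f., last digit at the 10^0 place).
111.65 × 53 = 5917.45 → 5.9 × 10^3 km (2 s.f., last digit at the 10^2 place).
Sum: 6299.56039 km; keep the coarser place, 10^2.
Result: 6.3 × 10^3 km.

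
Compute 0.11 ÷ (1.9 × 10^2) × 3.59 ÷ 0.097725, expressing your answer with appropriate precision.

2.1 × 10^-2

0.11 ÷ (1.9 × 10^2) × 3.59 ÷ 0.097725 = 0.0212680588655…
Multiplication/division keeps the fewest significant figures: 0.11 → 2 s.f., 1.9 × 10^2 → 2 s.f., 3.59 → 3 s.f., 0.097725 → 5 s.f.; limit is 2.
Rounded to 2 significant figures: 2.1 × 10^-2.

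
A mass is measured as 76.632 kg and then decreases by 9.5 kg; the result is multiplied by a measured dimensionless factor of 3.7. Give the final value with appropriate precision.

2.5 × 10^2 kg

76.632 kg − 9.5 kg = 67.132 kg; the difference is limited to 1 decimal place (3 s.f.).
Carrying full precision, 67.132 × 3.7 = 248.3884 kg; 3.7 has 2 s.f., so the result keeps min(3, 2) = 2 s.f.
Rounded to 2 significant figures: 2.5 × 10^2 kg.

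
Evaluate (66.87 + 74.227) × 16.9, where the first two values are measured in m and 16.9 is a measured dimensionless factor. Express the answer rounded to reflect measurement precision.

2.38 × 10³ m

66.87 m + 74.227 m = 141.097 m; the sum is limited to 2 decimal places (5 s.f.).
Carrying full precision, 141.097 × 16.9 = 2384.5393 m; 16.9 has 3 s.f., so the result keeps min(5, 3) = 3 s.f.
Rounded to 3 significant figures: 2.38 × 10³ m.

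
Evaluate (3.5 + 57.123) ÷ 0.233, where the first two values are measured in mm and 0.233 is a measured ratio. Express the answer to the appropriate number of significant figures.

2.60 × 10^2 mm

3.5 mm + 57.123 mm = 60.623 mm; the sum is limited to 1 decimal place (3 s.f.).
Carrying full precision, 60.623 ÷ 0.233 = 260.184549356… mm; 0.233 has 3 s.f., so the result keeps min(3, 3) = 3 s.f.
Rounded to 3 significant figures: 2.60 × 10^2 mm.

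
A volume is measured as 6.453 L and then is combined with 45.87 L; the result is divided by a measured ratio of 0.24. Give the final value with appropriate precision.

6.453 L + 45.87 L = 52.323 L; the sum is limited to 2 decimal places (4 s.f.).
Carrying full precision, 52.323 ÷ 0.24 = 218.0125 L; 0.24 has 2 s.f., so the result keeps min(4, 2) = 2 s.f.
Rounded to 2 significant figures: 2.2 × 10² L.

2.2 × 10² L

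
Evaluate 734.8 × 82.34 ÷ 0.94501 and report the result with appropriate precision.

6.402 × 10^4

734.8 × 82.34 ÷ 0.94501 = 64024.1182633…
Multiplication/division keeps the fewest significant figures: 734.8 → 4 s.f., 82.34 → 4 s.f., 0.94501 → 5 s.f.; limit is 4.
Rounded to 4 significant figures: 6.402 × 10^4.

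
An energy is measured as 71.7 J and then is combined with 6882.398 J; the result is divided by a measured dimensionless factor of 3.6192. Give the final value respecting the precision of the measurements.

71.7 J + 6882.398 J = 6954.098 J; the sum is limited to 1 decimal place (5 s.f.).
Carrying full precision, 6954.098 ÷ 3.6192 = 1921.44617595… J; 3.6192 has 5 s.f., so the result keeps min(5, 5) = 5 s.f.
Rounded to 5 significant figures: 1921.4 J.

1921.4 J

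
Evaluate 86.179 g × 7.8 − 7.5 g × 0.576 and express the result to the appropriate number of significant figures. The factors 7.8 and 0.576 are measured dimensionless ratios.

86.179 × 7.8 = 672.1962 → 6.7 × 10^2 g (2 s.f., last digit at the 10^1 place).
7.5 × 0.576 = 4.32 → 4.3 g (2 s.f., last digit at the 10^-1 place).
Difference: 667.8762 g; keep the coarser place, 10^1.
Result: 6.7 × 10^2 g.

6.7 × 10^2 g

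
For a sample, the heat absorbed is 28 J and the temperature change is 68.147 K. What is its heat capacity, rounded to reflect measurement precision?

heat capacity = 28 J ÷ 68.147 K = 0.410876487593… J/K.
28 has 2 significant figures; 68.147 has 5.
Division/multiplication keeps the fewest: 2 significant figures.
Rounded: 4.1 × 10⁻¹ J/K.

4.1 × 10⁻¹ J/K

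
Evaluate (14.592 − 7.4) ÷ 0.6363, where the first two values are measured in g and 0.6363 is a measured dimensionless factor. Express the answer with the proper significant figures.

14.592 g − 7.4 g = 7.192 g; the difference is limited to 1 decimal place (2 s.f.).
Carrying full precision, 7.192 ÷ 0.6363 = 11.3028445702… g; 0.6363 has 4 s.f., so the result keeps min(2, 4) = 2 s.f.
Rounded to 2 significant figures: 11 g.

11 g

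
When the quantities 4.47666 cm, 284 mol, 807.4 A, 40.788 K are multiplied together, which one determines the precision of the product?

284 mol

4.47666 cm → 6 s.f.; 284 mol → 3 s.f.; 807.4 A → 4 s.f.; 40.788 K → 5 s.f.
The fewest is 3 significant figures, from 284 mol.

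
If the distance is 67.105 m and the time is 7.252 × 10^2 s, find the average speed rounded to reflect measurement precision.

0.09253 m/s

average speed = 67.105 m ÷ 7.252 × 10^2 s = 0.0925330943188… m/s.
67.105 has 5 significant figures; 7.252 × 10^2 has 4.
Division/multiplication keeps the fewest: 4 significant figures.
Rounded: 0.09253 m/s.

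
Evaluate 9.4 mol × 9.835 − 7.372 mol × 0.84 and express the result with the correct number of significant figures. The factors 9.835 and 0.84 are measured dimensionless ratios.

9.4 × 9.835 = 92.449 → 92 mol (2 s.f., last digit at the 10^0 place).
7.372 × 0.84 = 6.19248 → 6.2 mol (2 s.f., last digit at the 10^-1 place).
Difference: 86.25652 mol; keep the coarser place, 10^0.
Result: 86 mol.

86 mol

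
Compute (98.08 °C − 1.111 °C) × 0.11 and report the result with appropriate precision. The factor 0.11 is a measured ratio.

11 °C

98.08 °C − 1.111 °C = 96.969 °C; the difference is limited to 2 decimal places (4 s.f.).
Carrying full precision, 96.969 × 0.11 = 10.66659 °C; 0.11 has 2 s.f., so the result keeps min(4, 2) = 2 s.f.
Rounded to 2 significant figures: 11 °C.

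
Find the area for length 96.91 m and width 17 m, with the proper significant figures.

area = 96.91 m × 17 m = 1647.47 m².
96.91 has 4 significant figures; 17 has 2.
Division/multiplication keeps the fewest: 2 significant figures.
Rounded: 1.6 × 10³ m².

1.6 × 10³ m²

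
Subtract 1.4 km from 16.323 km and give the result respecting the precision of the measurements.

16.323 km − 1.4 km = 14.923 km.
Addition/subtraction keeps the fewest decimal places: 16.323 → 3 decimal places, 1.4 → 1 decimal place; limit is 1.
Rounded to 1 decimal place: 14.9 km.

14.9 km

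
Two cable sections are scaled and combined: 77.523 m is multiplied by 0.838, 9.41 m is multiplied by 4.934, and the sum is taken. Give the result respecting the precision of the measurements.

77.523 × 0.838 = 64.964274 → 65.0 m (3 s.f., last digit at the 10^-1 place).
9.41 × 4.934 = 46.42894 → 46.4 m (3 s.f., last digit at the 10^-1 place).
Sum: 111.393214 m; keep the coarser place, 10^-1.
Result: 111.4 m.

111.4 m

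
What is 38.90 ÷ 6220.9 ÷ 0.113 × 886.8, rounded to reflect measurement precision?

38.90 ÷ 6220.9 ÷ 0.113 × 886.8 = 49.0731145097…
Multiplication/division keeps the fewest significant figures: 38.90 → 4 s.f., 6220.9 → 5 s.f., 0.113 → 3 s.f., 886.8 → 4 s.f.; limit is 3.
Rounded to 3 significant figures: 49.1.

49.1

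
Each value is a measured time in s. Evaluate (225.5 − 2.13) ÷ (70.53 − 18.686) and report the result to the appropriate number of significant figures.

4.309

225.5 − 2.13 = 223.37, limited to 1 d.p. → 4 s.f.; 70.53 − 18.686 = 51.844, limited to 2 d.p. → 4 s.f.
Carrying full precision, 223.37 ÷ 51.844 = 4.30850243037…; keep min(4, 4) = 4 s.f.
Rounded to 4 significant figures: 4.309.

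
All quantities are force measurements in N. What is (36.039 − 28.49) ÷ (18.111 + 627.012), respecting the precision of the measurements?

0.0117

36.039 − 28.49 = 7.549, limited to 2 d.p. → 3 s.f.; 18.111 + 627.012 = 645.123, limited to 3 d.p. → 6 s.f.
Carrying full precision, 7.549 ÷ 645.123 = 0.0117016444926…; keep min(3, 6) = 3 s.f.
Rounded to 3 significant figures: 0.0117.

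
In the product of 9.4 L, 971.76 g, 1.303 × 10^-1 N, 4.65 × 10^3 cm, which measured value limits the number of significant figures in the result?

9.4 L → 2 s.f.; 971.76 g → 5 s.f.; 1.303 × 10^-1 N → 4 s.f.; 4.65 × 10^3 cm → 3 s.f.
The fewest is 2 significant figures, from 9.4 L.

9.4 L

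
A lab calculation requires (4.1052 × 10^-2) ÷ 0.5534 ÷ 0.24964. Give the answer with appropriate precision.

(4.1052 × 10^-2) ÷ 0.5534 ÷ 0.24964 = 0.297153596879…
Multiplication/division keeps the fewest significant figures: 4.1052 × 10^-2 → 5 s.f., 0.5534 → 4 s.f., 0.24964 → 5 s.f.; limit is 4.
Rounded to 4 significant figures: 0.2972.

0.2972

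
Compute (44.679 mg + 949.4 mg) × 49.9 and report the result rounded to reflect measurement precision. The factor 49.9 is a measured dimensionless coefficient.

44.679 mg + 949.4 mg = 994.079 mg; the sum is limited to 1 decimal place (4 s.f.).
Carrying full precision, 994.079 × 49.9 = 49604.5421 mg; 49.9 has 3 s.f., so the result keeps min(4, 3) = 3 s.f.
Rounded to 3 significant figures: 4.96 × 10⁴ mg.

4.96 × 10⁴ mg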